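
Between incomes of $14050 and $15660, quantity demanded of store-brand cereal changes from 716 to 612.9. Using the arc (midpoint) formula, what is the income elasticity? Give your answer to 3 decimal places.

ΔQ = 612.9 − 716 = -103.1; midpoint Q̄ = (716 + 612.9)/2 = 664.45.
ΔI = 15660 − 14050 = 1610; midpoint Ī = (14050 + 15660)/2 = 14855.
η = (ΔQ/Q̄) ÷ (ΔI/Ī) = (-103.1/664.45) ÷ (1610/14855) = -1.432.

-1.432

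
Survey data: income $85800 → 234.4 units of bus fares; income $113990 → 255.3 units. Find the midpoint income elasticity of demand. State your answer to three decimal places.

ΔQ = 255.3 − 234.4 = 20.9; midpoint Q̄ = (234.4 + 255.3)/2 = 244.85.
ΔI = 113990 − 85800 = 28190; midpoint Ī = (85800 + 113990)/2 = 99895.
η = (ΔQ/Q̄) ÷ (ΔI/Ī) = (20.9/244.85) ÷ (28190/99895) = 0.302.

0.302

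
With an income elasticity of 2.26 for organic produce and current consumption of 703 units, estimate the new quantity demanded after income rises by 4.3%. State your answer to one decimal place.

771.3

%ΔQ ≈ η × %ΔI = 2.26 × 4.3% = 9.718%.
New Q ≈ 703 × (1 + 0.09718) = 771.3.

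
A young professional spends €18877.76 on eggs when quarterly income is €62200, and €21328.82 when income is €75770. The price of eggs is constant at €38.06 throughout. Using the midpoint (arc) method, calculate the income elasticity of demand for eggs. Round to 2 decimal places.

With a constant price, Q₁ = 18877.76/38.06 = 496.000 and Q₂ = 21328.82/38.06 = 560.400 (equivalently, work directly with expenditure since P cancels).
Midpoint %ΔQ = (21328.82 − 18877.76)/20103.29 = 0.12192; midpoint %ΔI = (75770 − 62200)/68985 = 0.19671.
η = 0.12192 / 0.19671 = 0.62.

0.62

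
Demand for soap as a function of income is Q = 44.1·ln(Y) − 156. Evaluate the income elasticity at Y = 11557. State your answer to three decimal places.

At Y = 11557: Q = 256.558.
dQ/dY = 44.1/Y = 0.00381587 at this income.
η = (dQ/dY)·(Y/Q) = 0.00381587 × (11557/256.558) = 0.172.

0.172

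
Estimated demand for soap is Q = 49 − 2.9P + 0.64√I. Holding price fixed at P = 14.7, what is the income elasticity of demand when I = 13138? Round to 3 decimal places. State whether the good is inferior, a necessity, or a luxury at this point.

0.460 (necessity)

At P = 14.7, I = 13138: Q = 79.728.
Holding P constant, ∂Q/∂I = 0.64/(2√I) = 0.00279181.
η_I = (∂Q/∂I)·(I/Q) = 0.00279181 × (13138/79.728) = 0.460.
Since 0 < η < 1, this is a necessity.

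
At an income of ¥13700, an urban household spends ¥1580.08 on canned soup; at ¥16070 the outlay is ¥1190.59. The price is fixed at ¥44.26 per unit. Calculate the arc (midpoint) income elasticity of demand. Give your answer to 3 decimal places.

With a constant price, Q₁ = 1580.08/44.26 = 35.700 and Q₂ = 1190.59/44.26 = 26.900 (equivalently, work directly with expenditure since P cancels).
Midpoint %ΔQ = (1190.59 − 1580.08)/1385.34 = -0.28115; midpoint %ΔI = (16070 − 13700)/14885 = 0.15922.
η = -0.28115 / 0.15922 = -1.766.

-1.766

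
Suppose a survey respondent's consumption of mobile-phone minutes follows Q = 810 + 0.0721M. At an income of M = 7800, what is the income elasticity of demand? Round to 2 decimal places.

At M = 7800: Q = 1372.380.
dQ/dM = 0.0721.
η = (dQ/dM)·(M/Q) = 0.0721 × (7800/1372.380) = 0.41.

0.41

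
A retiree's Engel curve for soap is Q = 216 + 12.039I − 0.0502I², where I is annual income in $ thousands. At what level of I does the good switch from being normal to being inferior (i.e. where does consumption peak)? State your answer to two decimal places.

119.91

dQ/dI = 12.039 − 0.1004I.
The good is inferior where dQ/dI < 0. Setting dQ/dI = 0 gives I = 12.039 / 0.1004 = 119.91.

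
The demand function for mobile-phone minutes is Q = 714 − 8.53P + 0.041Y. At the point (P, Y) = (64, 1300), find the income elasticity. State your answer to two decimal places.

0.24

At P = 64, Y = 1300: Q = 221.380.
Holding P constant, ∂Q/∂Y = 0.041.
η_Y = (∂Q/∂Y)·(Y/Q) = 0.041 × (1300/221.380) = 0.24.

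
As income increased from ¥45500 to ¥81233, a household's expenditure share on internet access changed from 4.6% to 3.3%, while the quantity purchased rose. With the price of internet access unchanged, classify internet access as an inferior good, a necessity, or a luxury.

necessity

Quantity rises but the budget share falls as income rises, so 0 < η < 1.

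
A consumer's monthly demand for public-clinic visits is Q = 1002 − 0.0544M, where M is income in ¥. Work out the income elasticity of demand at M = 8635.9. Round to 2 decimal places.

At M = 8635.9: Q = 532.207.
dQ/dM = −0.0544.
η = (dQ/dM)·(M/Q) = -0.0544 × (8635.9/532.207) = -0.88.

-0.88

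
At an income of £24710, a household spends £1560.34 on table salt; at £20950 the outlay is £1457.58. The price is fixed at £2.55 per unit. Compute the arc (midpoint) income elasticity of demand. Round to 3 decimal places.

0.413

With a constant price, Q₁ = 1560.34/2.55 = 611.898 and Q₂ = 1457.58/2.55 = 571.600 (equivalently, work directly with expenditure since P cancels).
Midpoint %ΔQ = (1457.58 − 1560.34)/1508.96 = -0.06810; midpoint %ΔI = (20950 − 24710)/22830 = -0.16470.
η = -0.06810 / -0.16470 = 0.413.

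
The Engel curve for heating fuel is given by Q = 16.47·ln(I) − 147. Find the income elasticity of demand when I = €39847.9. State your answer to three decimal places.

0.600

At I = 39847.9: Q = 27.464.
dQ/dI = 16.47/I = 0.000413322 at this income.
η = (dQ/dI)·(I/Q) = 0.000413322 × (39847.9/27.464) = 0.600.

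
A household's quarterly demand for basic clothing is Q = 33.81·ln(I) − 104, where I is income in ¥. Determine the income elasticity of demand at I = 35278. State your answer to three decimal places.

0.135

At I = 35278: Q = 250.025.
dQ/dI = 33.81/I = 0.000958388 at this income.
η = (dQ/dI)·(I/Q) = 0.000958388 × (35278/250.025) = 0.135.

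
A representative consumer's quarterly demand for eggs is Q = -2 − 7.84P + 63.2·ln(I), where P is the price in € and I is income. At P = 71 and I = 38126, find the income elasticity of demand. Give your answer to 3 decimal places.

0.585

At P = 71, I = 38126: Q = 108.035.
Holding P constant, ∂Q/∂I = 63.2/I = 0.00165766.
η_I = (∂Q/∂I)·(I/Q) = 0.00165766 × (38126/108.035) = 0.585.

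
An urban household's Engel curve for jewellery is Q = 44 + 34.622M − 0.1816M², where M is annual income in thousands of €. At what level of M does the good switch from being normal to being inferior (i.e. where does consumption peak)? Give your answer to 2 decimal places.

95.32

dQ/dM = 34.622 − 0.3632M.
The good is inferior where dQ/dM < 0. Setting dQ/dM = 0 gives M = 34.622 / 0.3632 = 95.32.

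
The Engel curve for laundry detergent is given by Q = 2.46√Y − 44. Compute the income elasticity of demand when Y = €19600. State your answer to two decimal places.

At Y = 19600: Q = 300.400.
dQ/dY = 2.46/(2√Y) = 0.00878571 at this income.
η = (dQ/dY)·(Y/Q) = 0.00878571 × (19600/300.400) = 0.57.

0.57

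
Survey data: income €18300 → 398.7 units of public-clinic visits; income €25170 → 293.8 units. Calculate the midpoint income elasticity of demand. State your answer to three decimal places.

-0.958

ΔQ = 293.8 − 398.7 = -104.9; midpoint Q̄ = (398.7 + 293.8)/2 = 346.25.
ΔI = 25170 − 18300 = 6870; midpoint Ī = (18300 + 25170)/2 = 21735.
η = (ΔQ/Q̄) ÷ (ΔI/Ī) = (-104.9/346.25) ÷ (6870/21735) = -0.958.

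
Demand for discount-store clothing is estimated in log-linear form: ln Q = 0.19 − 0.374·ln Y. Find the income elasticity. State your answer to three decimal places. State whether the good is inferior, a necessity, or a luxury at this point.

In a log-linear demand, the coefficient on ln Y is the income elasticity.
So η = -0.374.
η < 0 ⇒ inferior good.

-0.374 (inferior good)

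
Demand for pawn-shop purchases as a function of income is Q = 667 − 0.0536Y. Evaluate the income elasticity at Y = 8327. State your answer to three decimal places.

At Y = 8327: Q = 220.673.
dQ/dY = −0.0536.
η = (dQ/dY)·(Y/Q) = -0.0536 × (8327/220.673) = -2.023.

-2.023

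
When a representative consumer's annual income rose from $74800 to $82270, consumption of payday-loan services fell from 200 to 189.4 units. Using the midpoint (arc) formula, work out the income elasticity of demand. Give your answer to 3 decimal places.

-0.572

ΔQ = 189.4 − 200 = -10.6; midpoint Q̄ = (200 + 189.4)/2 = 194.7.
ΔI = 82270 − 74800 = 7470; midpoint Ī = (74800 + 82270)/2 = 78535.
η = (ΔQ/Q̄) ÷ (ΔI/Ī) = (-10.6/194.7) ÷ (7470/78535) = -0.572.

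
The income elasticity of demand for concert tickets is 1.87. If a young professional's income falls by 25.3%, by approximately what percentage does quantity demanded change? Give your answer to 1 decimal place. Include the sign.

%ΔQ ≈ η × %ΔI = 1.87 × (-25.3%) = -47.3%.

-47.3%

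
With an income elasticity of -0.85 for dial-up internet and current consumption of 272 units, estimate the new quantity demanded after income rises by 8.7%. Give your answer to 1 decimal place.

251.9

%ΔQ ≈ η × %ΔI = -0.85 × 8.7% = -7.395%.
New Q ≈ 272 × (1 − 0.07395) = 251.9.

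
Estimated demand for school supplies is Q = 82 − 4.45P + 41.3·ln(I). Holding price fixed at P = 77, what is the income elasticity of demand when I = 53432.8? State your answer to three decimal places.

0.219

At P = 77, I = 53432.8: Q = 188.949.
Holding P constant, ∂Q/∂I = 41.3/I = 0.000772933.
η_I = (∂Q/∂I)·(I/Q) = 0.000772933 × (53432.8/188.949) = 0.219.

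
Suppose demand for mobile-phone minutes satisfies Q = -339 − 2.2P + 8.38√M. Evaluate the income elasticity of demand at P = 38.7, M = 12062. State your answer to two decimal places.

At P = 38.7, M = 12062: Q = 496.211.
Holding P constant, ∂Q/∂M = 8.38/(2√M) = 0.0381509.
η_M = (∂Q/∂M)·(M/Q) = 0.0381509 × (12062/496.211) = 0.93.

0.93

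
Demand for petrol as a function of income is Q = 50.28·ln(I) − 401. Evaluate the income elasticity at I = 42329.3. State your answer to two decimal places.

0.37

At I = 42329.3: Q = 134.645.
dQ/dI = 50.28/I = 0.00118783 at this income.
η = (dQ/dI)·(I/Q) = 0.00118783 × (42329.3/134.645) = 0.37.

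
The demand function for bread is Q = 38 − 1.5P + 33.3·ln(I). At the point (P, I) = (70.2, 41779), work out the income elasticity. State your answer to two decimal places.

At P = 70.2, I = 41779: Q = 287.017.
Holding P constant, ∂Q/∂I = 33.3/I = 0.000797051.
η_I = (∂Q/∂I)·(I/Q) = 0.000797051 × (41779/287.017) = 0.12.

0.12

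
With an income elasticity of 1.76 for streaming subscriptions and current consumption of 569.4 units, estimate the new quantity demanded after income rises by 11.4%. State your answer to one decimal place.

%ΔQ ≈ η × %ΔI = 1.76 × 11.4% = 20.064%.
New Q ≈ 569.4 × (1 + 0.20064) = 683.6.

683.6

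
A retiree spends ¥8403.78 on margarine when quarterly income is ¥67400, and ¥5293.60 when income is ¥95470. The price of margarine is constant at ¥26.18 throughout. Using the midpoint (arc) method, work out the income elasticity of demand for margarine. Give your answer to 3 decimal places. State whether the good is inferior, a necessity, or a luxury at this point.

With a constant price, Q₁ = 8403.78/26.18 = 321.000 and Q₂ = 5293.60/26.18 = 202.200 (equivalently, work directly with expenditure since P cancels).
Midpoint %ΔQ = (5293.60 − 8403.78)/6848.69 = -0.45413; midpoint %ΔI = (95470 − 67400)/81435 = 0.34469.
η = -0.45413 / 0.34469 = -1.317.
η < 0 ⇒ inferior good.

-1.317 (inferior good)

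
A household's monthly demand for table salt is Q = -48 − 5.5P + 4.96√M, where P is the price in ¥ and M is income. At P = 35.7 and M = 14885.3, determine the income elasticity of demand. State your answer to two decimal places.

0.84

At P = 35.7, M = 14885.3: Q = 360.796.
Holding P constant, ∂Q/∂M = 4.96/(2√M) = 0.020327.
η_M = (∂Q/∂M)·(M/Q) = 0.020327 × (14885.3/360.796) = 0.84.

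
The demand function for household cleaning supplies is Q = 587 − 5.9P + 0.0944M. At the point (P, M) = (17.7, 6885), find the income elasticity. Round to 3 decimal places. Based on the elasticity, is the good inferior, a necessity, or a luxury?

0.574 (necessity)

At P = 17.7, M = 6885: Q = 1132.514.
Holding P constant, ∂Q/∂M = 0.0944.
η_M = (∂Q/∂M)·(M/Q) = 0.0944 × (6885/1132.514) = 0.574.
Since 0 < η < 1, this is a necessity.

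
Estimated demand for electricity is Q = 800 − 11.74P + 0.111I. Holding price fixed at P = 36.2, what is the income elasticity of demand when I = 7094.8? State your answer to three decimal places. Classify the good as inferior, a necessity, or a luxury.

At P = 36.2, I = 7094.8: Q = 1162.535.
Holding P constant, ∂Q/∂I = 0.111.
η_I = (∂Q/∂I)·(I/Q) = 0.111 × (7094.8/1162.535) = 0.677.
Since 0 < η < 1, this is a necessity.

0.677 (necessity)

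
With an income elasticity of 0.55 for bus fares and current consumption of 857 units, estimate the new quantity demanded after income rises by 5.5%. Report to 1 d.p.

%ΔQ ≈ η × %ΔI = 0.55 × 5.5% = 3.025%.
New Q ≈ 857 × (1 + 0.03025) = 882.9.

882.9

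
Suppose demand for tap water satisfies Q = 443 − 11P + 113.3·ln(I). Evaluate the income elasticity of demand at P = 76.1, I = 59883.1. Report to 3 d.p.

At P = 76.1, I = 59883.1: Q = 852.217.
Holding P constant, ∂Q/∂I = 113.3/I = 0.00189202.
η_I = (∂Q/∂I)·(I/Q) = 0.00189202 × (59883.1/852.217) = 0.133.

0.133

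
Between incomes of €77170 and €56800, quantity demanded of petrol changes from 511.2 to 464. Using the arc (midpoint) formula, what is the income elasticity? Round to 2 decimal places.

0.32

ΔQ = 464 − 511.2 = -47.2; midpoint Q̄ = (511.2 + 464)/2 = 487.6.
ΔI = 56800 − 77170 = -20370; midpoint Ī = (77170 + 56800)/2 = 66985.
η = (ΔQ/Q̄) ÷ (ΔI/Ī) = (-47.2/487.6) ÷ (-20370/66985) = 0.32.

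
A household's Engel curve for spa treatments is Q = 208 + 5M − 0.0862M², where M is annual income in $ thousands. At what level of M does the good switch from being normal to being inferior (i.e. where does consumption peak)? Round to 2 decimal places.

dQ/dM = 5 − 0.1724M.
The good is inferior where dQ/dM < 0. Setting dQ/dM = 0 gives M = 5 / 0.1724 = 29.00.

29.00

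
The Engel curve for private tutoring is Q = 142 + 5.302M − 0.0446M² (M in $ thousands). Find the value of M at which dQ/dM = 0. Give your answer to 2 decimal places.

59.44

dQ/dM = 5.302 − 0.0892M.
The good is inferior where dQ/dM < 0. Setting dQ/dM = 0 gives M = 5.302 / 0.0892 = 59.44.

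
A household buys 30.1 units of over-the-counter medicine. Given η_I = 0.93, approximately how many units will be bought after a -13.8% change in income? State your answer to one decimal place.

%ΔQ ≈ η × %ΔI = 0.93 × (-13.8%) = -12.834%.
New Q ≈ 30.1 × (1 − 0.12834) = 26.2.

26.2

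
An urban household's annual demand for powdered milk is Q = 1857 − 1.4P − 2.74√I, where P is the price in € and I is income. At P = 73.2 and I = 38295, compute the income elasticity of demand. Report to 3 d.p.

-0.220

At P = 73.2, I = 38295: Q = 1218.326.
Holding P constant, ∂Q/∂I = -2.74/(2√I) = -0.00700083.
η_I = (∂Q/∂I)·(I/Q) = -0.00700083 × (38295/1218.326) = -0.220.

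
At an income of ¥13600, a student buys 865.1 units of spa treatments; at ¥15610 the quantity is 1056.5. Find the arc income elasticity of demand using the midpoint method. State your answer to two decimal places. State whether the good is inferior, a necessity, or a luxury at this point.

1.45 (luxury)

ΔQ = 1056.5 − 865.1 = 191.4; midpoint Q̄ = (865.1 + 1056.5)/2 = 960.8.
ΔI = 15610 − 13600 = 2010; midpoint Ī = (13600 + 15610)/2 = 14605.
η = (ΔQ/Q̄) ÷ (ΔI/Ī) = (191.4/960.8) ÷ (2010/14605) = 1.45.
η > 1 ⇒ luxury.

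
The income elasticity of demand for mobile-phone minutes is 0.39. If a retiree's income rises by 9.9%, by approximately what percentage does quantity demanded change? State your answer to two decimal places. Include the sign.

%ΔQ ≈ η × %ΔI = 0.39 × 9.9% = 3.86%.

3.86%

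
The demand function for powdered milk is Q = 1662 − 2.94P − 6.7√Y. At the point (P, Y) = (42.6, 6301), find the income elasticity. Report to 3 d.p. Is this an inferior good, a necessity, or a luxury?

At P = 42.6, Y = 6301: Q = 1004.918.
Holding P constant, ∂Q/∂Y = -6.7/(2√Y) = -0.0422027.
η_Y = (∂Q/∂Y)·(Y/Q) = -0.0422027 × (6301/1004.918) = -0.265.
Since η < 0, this is an inferior good.

-0.265 (inferior good)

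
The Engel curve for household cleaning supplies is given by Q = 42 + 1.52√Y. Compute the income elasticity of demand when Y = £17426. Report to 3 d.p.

At Y = 17426: Q = 242.652.
dQ/dY = 1.52/(2√Y) = 0.00575725 at this income.
η = (dQ/dY)·(Y/Q) = 0.00575725 × (17426/242.652) = 0.413.

0.413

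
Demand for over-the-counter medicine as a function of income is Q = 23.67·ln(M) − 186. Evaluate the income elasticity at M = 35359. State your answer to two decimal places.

0.38

At M = 35359: Q = 61.903.
dQ/dM = 23.67/M = 0.000669419 at this income.
η = (dQ/dM)·(M/Q) = 0.000669419 × (35359/61.903) = 0.38.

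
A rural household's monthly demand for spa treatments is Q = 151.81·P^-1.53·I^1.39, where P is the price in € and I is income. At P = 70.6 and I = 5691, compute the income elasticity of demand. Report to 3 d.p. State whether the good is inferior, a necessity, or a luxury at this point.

1.390 (luxury)

For a multiplicative demand Q = A·P^α·I^β, the income elasticity is β everywhere.
Here β = 1.39, so η = 1.390.
Since η > 1, this is a luxury.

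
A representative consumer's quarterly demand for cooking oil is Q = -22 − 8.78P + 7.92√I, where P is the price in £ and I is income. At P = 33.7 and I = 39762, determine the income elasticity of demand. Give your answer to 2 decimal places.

At P = 33.7, I = 39762: Q = 1261.395.
Holding P constant, ∂Q/∂I = 7.92/(2√I) = 0.0198592.
η_I = (∂Q/∂I)·(I/Q) = 0.0198592 × (39762/1261.395) = 0.63.

0.63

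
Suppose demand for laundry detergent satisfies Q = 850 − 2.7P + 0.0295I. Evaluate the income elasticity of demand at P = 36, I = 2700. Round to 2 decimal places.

0.10

At P = 36, I = 2700: Q = 832.450.
Holding P constant, ∂Q/∂I = 0.0295.
η_I = (∂Q/∂I)·(I/Q) = 0.0295 × (2700/832.450) = 0.10.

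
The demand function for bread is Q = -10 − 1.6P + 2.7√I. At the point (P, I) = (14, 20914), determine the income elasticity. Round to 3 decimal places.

At P = 14, I = 20914: Q = 358.065.
Holding P constant, ∂Q/∂I = 2.7/(2√I) = 0.00933502.
η_I = (∂Q/∂I)·(I/Q) = 0.00933502 × (20914/358.065) = 0.545.

0.545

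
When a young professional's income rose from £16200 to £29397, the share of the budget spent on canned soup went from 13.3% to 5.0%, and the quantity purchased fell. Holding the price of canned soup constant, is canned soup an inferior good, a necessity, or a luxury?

Quantity demanded falls as income rises, so η < 0.

inferior good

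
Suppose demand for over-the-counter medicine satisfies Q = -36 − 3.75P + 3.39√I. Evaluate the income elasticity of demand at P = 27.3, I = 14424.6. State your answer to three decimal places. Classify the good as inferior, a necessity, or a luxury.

At P = 27.3, I = 14424.6: Q = 268.772.
Holding P constant, ∂Q/∂I = 3.39/(2√I) = 0.014113.
η_I = (∂Q/∂I)·(I/Q) = 0.014113 × (14424.6/268.772) = 0.757.
Since 0 < η < 1, this is a necessity.

0.757 (necessity)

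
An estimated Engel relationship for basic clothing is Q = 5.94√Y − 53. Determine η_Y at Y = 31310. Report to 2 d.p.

At Y = 31310: Q = 998.061.
dQ/dY = 5.94/(2√Y) = 0.0167848 at this income.
η = (dQ/dY)·(Y/Q) = 0.0167848 × (31310/998.061) = 0.53.

0.53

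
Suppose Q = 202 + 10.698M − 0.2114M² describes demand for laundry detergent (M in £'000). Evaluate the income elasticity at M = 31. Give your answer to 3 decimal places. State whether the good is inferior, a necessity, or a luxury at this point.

At M = 31: Q = 330.4826.
dQ/dM = 10.698 − 0.4228M = -2.40880.
η = (dQ/dM)·(M/Q) = -2.40880 × (31/330.4826) = -0.226.
η < 0 ⇒ inferior good.

-0.226 (inferior good)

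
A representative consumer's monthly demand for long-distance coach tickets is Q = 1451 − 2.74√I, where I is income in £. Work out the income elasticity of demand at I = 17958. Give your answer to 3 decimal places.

At I = 17958: Q = 1083.820.
dQ/dI = -2.74/(2√I) = -0.0102233 at this income.
η = (dQ/dI)·(I/Q) = -0.0102233 × (17958/1083.820) = -0.169.

-0.169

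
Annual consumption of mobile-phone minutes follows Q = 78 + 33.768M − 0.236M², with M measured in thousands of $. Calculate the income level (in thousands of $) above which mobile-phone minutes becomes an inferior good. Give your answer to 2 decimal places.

71.54

dQ/dM = 33.768 − 0.472M.
The good is inferior where dQ/dM < 0. Setting dQ/dM = 0 gives M = 33.768 / 0.472 = 71.54.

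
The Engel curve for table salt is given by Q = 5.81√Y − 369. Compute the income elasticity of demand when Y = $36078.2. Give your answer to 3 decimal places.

At Y = 36078.2: Q = 734.567.
dQ/dY = 5.81/(2√Y) = 0.0152941 at this income.
η = (dQ/dY)·(Y/Q) = 0.0152941 × (36078.2/734.567) = 0.751.

0.751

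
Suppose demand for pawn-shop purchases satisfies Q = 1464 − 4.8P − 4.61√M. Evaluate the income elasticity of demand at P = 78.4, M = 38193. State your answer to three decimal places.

-2.412

At P = 78.4, M = 38193: Q = 186.746.
Holding P constant, ∂Q/∂M = -4.61/(2√M) = -0.0117945.
η_M = (∂Q/∂M)·(M/Q) = -0.0117945 × (38193/186.746) = -2.412.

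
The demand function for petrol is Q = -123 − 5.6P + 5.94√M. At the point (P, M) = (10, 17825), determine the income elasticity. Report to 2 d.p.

0.65

At P = 10, M = 17825: Q = 614.051.
Holding P constant, ∂Q/∂M = 5.94/(2√M) = 0.0222455.
η_M = (∂Q/∂M)·(M/Q) = 0.0222455 × (17825/614.051) = 0.65.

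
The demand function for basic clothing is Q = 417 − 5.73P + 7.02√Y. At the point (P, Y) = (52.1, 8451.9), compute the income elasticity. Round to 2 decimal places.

0.42

At P = 52.1, Y = 8451.9: Q = 763.845.
Holding P constant, ∂Q/∂Y = 7.02/(2√Y) = 0.0381795.
η_Y = (∂Q/∂Y)·(Y/Q) = 0.0381795 × (8451.9/763.845) = 0.42.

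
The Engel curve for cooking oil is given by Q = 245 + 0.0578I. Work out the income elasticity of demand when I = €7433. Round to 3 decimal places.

At I = 7433: Q = 674.627.
dQ/dI = 0.0578.
η = (dQ/dI)·(I/Q) = 0.0578 × (7433/674.627) = 0.637.

0.637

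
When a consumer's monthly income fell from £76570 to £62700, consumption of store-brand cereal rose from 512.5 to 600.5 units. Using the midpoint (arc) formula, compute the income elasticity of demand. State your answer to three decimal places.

ΔQ = 600.5 − 512.5 = 88; midpoint Q̄ = (512.5 + 600.5)/2 = 556.5.
ΔI = 62700 − 76570 = -13870; midpoint Ī = (76570 + 62700)/2 = 69635.
η = (ΔQ/Q̄) ÷ (ΔI/Ī) = (88/556.5) ÷ (-13870/69635) = -0.794.

-0.794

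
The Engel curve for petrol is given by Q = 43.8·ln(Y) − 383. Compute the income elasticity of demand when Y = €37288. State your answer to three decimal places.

At Y = 37288: Q = 78.057.
dQ/dY = 43.8/Y = 0.00117464 at this income.
η = (dQ/dY)·(Y/Q) = 0.00117464 × (37288/78.057) = 0.561.

0.561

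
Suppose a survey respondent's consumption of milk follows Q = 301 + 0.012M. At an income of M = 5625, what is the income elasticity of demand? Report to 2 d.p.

At M = 5625: Q = 368.500.
dQ/dM = 0.012.
η = (dQ/dM)·(M/Q) = 0.012 × (5625/368.500) = 0.18.

0.18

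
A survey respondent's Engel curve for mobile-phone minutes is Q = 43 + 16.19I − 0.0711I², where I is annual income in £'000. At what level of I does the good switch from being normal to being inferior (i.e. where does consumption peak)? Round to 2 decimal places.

dQ/dI = 16.19 − 0.1422I.
The good is inferior where dQ/dI < 0. Setting dQ/dI = 0 gives I = 16.19 / 0.1422 = 113.85.

113.85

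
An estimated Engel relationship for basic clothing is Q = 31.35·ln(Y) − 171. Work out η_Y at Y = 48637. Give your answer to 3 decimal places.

0.187

At Y = 48637: Q = 167.334.
dQ/dY = 31.35/Y = 0.000644571 at this income.
η = (dQ/dY)·(Y/Q) = 0.000644571 × (48637/167.334) = 0.187.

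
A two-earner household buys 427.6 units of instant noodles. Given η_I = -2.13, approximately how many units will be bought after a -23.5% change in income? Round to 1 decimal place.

%ΔQ ≈ η × %ΔI = -2.13 × (-23.5%) = 50.055%.
New Q ≈ 427.6 × (1 + 0.50055) = 641.6.

641.6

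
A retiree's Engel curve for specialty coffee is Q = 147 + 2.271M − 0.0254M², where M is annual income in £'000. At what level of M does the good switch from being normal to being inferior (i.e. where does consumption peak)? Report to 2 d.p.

44.70

dQ/dM = 2.271 − 0.0508M.
The good is inferior where dQ/dM < 0. Setting dQ/dM = 0 gives M = 2.271 / 0.0508 = 44.70.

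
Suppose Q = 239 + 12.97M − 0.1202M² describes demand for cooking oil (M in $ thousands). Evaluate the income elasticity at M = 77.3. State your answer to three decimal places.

At M = 77.3: Q = 523.3511.
dQ/dM = 12.97 − 0.2404M = -5.61292.
η = (dQ/dM)·(M/Q) = -5.61292 × (77.3/523.3511) = -0.829.

-0.829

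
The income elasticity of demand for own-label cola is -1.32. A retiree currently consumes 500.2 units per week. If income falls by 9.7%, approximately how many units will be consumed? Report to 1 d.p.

564.2

%ΔQ ≈ η × %ΔI = -1.32 × (-9.7%) = 12.804%.
New Q ≈ 500.2 × (1 + 0.12804) = 564.2.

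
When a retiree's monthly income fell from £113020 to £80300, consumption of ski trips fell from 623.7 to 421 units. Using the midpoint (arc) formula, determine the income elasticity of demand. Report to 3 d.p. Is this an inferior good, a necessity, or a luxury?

ΔQ = 421 − 623.7 = -202.7; midpoint Q̄ = (623.7 + 421)/2 = 522.35.
ΔI = 80300 − 113020 = -32720; midpoint Ī = (113020 + 80300)/2 = 96660.
η = (ΔQ/Q̄) ÷ (ΔI/Ī) = (-202.7/522.35) ÷ (-32720/96660) = 1.146.
η > 1 ⇒ luxury.

1.146 (luxury)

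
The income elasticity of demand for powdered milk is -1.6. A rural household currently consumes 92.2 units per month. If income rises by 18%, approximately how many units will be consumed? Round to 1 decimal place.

65.6

%ΔQ ≈ η × %ΔI = -1.6 × 18% = -28.8%.
New Q ≈ 92.2 × (1 − 0.288) = 65.6.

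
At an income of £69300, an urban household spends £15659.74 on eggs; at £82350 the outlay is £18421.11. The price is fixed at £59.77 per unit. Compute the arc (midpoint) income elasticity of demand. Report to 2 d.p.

With a constant price, Q₁ = 15659.74/59.77 = 262.000 and Q₂ = 18421.11/59.77 = 308.200 (equivalently, work directly with expenditure since P cancels).
Midpoint %ΔQ = (18421.11 − 15659.74)/17040.43 = 0.16205; midpoint %ΔI = (82350 − 69300)/75825 = 0.17211.
η = 0.16205 / 0.17211 = 0.94.

0.94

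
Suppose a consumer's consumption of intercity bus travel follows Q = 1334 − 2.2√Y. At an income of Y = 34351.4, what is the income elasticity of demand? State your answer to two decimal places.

-0.22

At Y = 34351.4: Q = 926.249.
dQ/dY = -2.2/(2√Y) = -0.005935 at this income.
η = (dQ/dY)·(Y/Q) = -0.005935 × (34351.4/926.249) = -0.22.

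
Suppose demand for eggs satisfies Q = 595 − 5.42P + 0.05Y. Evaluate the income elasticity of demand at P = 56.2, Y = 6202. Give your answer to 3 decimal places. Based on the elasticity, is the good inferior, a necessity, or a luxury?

At P = 56.2, Y = 6202: Q = 600.496.
Holding P constant, ∂Q/∂Y = 0.05.
η_Y = (∂Q/∂Y)·(Y/Q) = 0.05 × (6202/600.496) = 0.516.
Since 0 < η < 1, this is a necessity.

0.516 (necessity)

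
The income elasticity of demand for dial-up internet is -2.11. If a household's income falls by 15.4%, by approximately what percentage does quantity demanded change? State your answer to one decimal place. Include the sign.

32.5%

%ΔQ ≈ η × %ΔI = -2.11 × (-15.4%) = 32.5%.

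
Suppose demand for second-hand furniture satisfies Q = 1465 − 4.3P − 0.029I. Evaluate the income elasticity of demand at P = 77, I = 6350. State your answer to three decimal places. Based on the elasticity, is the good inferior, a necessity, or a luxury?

-0.194 (inferior good)

At P = 77, I = 6350: Q = 949.750.
Holding P constant, ∂Q/∂I = −0.029.
η_I = (∂Q/∂I)·(I/Q) = -0.029 × (6350/949.750) = -0.194.
Since η < 0, this is an inferior good.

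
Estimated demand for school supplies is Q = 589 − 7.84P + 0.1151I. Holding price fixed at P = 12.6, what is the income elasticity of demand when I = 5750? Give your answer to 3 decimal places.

At P = 12.6, I = 5750: Q = 1152.041.
Holding P constant, ∂Q/∂I = 0.1151.
η_I = (∂Q/∂I)·(I/Q) = 0.1151 × (5750/1152.041) = 0.574.

0.574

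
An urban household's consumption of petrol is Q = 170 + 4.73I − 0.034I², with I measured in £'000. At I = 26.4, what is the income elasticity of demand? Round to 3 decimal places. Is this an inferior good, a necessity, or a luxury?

At I = 26.4: Q = 271.1754.
dQ/dI = 4.73 − 0.068I = 2.93480.
η = (dQ/dI)·(I/Q) = 2.93480 × (26.4/271.1754) = 0.286.
0 < η < 1 ⇒ necessity.

0.286 (necessity)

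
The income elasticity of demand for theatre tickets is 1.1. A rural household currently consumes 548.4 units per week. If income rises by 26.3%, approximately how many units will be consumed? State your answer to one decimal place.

%ΔQ ≈ η × %ΔI = 1.1 × 26.3% = 28.93%.
New Q ≈ 548.4 × (1 + 0.2893) = 707.1.

707.1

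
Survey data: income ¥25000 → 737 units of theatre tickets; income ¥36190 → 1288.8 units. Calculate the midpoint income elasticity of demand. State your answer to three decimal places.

ΔQ = 1288.8 − 737 = 551.8; midpoint Q̄ = (737 + 1288.8)/2 = 1012.9.
ΔI = 36190 − 25000 = 11190; midpoint Ī = (25000 + 36190)/2 = 30595.
η = (ΔQ/Q̄) ÷ (ΔI/Ī) = (551.8/1012.9) ÷ (11190/30595) = 1.489.

1.489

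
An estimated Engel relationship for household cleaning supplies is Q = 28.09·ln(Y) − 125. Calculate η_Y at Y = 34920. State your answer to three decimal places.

0.166

At Y = 34920: Q = 168.844.
dQ/dY = 28.09/Y = 0.00080441 at this income.
η = (dQ/dY)·(Y/Q) = 0.00080441 × (34920/168.844) = 0.166.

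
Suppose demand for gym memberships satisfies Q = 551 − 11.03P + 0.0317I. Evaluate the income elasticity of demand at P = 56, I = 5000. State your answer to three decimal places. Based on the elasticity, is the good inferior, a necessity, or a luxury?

At P = 56, I = 5000: Q = 91.820.
Holding P constant, ∂Q/∂I = 0.0317.
η_I = (∂Q/∂I)·(I/Q) = 0.0317 × (5000/91.820) = 1.726.
Since η > 1, this is a luxury.

1.726 (luxury)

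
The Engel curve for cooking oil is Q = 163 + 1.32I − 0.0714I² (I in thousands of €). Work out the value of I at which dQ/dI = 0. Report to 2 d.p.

9.24

dQ/dI = 1.32 − 0.1428I.
The good is inferior where dQ/dI < 0. Setting dQ/dI = 0 gives I = 1.32 / 0.1428 = 9.24.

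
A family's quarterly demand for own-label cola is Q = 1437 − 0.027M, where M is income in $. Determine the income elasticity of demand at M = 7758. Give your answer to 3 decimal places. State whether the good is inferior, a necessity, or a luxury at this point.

At M = 7758: Q = 1227.534.
dQ/dM = −0.027.
η = (dQ/dM)·(M/Q) = -0.027 × (7758/1227.534) = -0.171.
Since η < 0, the good is an inferior good.

-0.171 (inferior good)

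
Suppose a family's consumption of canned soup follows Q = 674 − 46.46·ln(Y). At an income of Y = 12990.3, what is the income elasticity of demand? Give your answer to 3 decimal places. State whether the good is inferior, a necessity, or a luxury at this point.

At Y = 12990.3: Q = 233.933.
dQ/dY = -46.46/Y = -0.00357651 at this income.
η = (dQ/dY)·(Y/Q) = -0.00357651 × (12990.3/233.933) = -0.199.
Since η < 0, the good is an inferior good.

-0.199 (inferior good)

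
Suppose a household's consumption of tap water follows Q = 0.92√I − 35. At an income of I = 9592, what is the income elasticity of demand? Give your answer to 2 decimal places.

At I = 9592: Q = 55.104.
dQ/dI = 0.92/(2√I) = 0.00469681 at this income.
η = (dQ/dI)·(I/Q) = 0.00469681 × (9592/55.104) = 0.82.

0.82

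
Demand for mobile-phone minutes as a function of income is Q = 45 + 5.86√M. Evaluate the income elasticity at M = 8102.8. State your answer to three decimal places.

At M = 8102.8: Q = 572.491.
dQ/dM = 5.86/(2√M) = 0.0325499 at this income.
η = (dQ/dM)·(M/Q) = 0.0325499 × (8102.8/572.491) = 0.461.

0.461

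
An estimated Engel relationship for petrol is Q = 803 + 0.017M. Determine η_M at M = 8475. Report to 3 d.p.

At M = 8475: Q = 947.075.
dQ/dM = 0.017.
η = (dQ/dM)·(M/Q) = 0.017 × (8475/947.075) = 0.152.

0.152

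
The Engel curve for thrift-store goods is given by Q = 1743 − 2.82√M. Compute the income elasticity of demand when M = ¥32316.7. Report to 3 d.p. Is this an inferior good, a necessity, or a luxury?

At M = 32316.7: Q = 1236.053.
dQ/dM = -2.82/(2√M) = -0.00784342 at this income.
η = (dQ/dM)·(M/Q) = -0.00784342 × (32316.7/1236.053) = -0.205.
Since η < 0, the good is an inferior good.

-0.205 (inferior good)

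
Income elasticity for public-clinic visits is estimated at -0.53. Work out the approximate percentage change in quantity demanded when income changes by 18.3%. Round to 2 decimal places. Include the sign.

-9.70%

%ΔQ ≈ η × %ΔI = -0.53 × 18.3% = -9.70%.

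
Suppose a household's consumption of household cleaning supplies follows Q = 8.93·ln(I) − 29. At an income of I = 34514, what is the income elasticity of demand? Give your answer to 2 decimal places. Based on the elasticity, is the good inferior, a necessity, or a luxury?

At I = 34514: Q = 64.311.
dQ/dI = 8.93/I = 0.000258736 at this income.
η = (dQ/dI)·(I/Q) = 0.000258736 × (34514/64.311) = 0.14.
Since 0 < η < 1, the good is a necessity.

0.14 (necessity)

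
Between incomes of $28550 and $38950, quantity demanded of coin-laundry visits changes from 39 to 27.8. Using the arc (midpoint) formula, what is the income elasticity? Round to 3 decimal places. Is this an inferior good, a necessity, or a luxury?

-1.088 (inferior good)

ΔQ = 27.8 − 39 = -11.2; midpoint Q̄ = (39 + 27.8)/2 = 33.4.
ΔI = 38950 − 28550 = 10400; midpoint Ī = (28550 + 38950)/2 = 33750.
η = (ΔQ/Q̄) ÷ (ΔI/Ī) = (-11.2/33.4) ÷ (10400/33750) = -1.088.
η < 0 ⇒ inferior good.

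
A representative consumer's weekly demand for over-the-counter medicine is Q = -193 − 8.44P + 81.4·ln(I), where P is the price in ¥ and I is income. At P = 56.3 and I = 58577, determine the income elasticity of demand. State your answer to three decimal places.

At P = 56.3, I = 58577: Q = 225.445.
Holding P constant, ∂Q/∂I = 81.4/I = 0.00138962.
η_I = (∂Q/∂I)·(I/Q) = 0.00138962 × (58577/225.445) = 0.361.

0.361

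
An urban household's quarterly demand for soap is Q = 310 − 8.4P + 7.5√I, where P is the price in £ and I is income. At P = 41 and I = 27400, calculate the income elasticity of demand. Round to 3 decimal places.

At P = 41, I = 27400: Q = 1207.071.
Holding P constant, ∂Q/∂I = 7.5/(2√I) = 0.0226546.
η_I = (∂Q/∂I)·(I/Q) = 0.0226546 × (27400/1207.071) = 0.514.

0.514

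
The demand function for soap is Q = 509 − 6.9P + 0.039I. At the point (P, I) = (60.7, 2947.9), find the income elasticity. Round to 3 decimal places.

At P = 60.7, I = 2947.9: Q = 205.138.
Holding P constant, ∂Q/∂I = 0.039.
η_I = (∂Q/∂I)·(I/Q) = 0.039 × (2947.9/205.138) = 0.560.

0.560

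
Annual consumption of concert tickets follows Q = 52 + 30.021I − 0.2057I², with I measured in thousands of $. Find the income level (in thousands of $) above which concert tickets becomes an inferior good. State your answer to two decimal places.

72.97

dQ/dI = 30.021 − 0.4114I.
The good is inferior where dQ/dI < 0. Setting dQ/dI = 0 gives I = 30.021 / 0.4114 = 72.97.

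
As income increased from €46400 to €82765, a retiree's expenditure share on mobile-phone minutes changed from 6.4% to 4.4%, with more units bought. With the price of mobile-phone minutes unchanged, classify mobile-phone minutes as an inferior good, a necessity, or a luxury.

necessity

Quantity rises but the budget share falls as income rises, so 0 < η < 1.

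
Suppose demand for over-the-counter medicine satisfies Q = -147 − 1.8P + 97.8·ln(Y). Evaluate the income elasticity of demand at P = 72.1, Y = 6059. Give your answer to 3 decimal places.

0.170

At P = 72.1, Y = 6059: Q = 574.990.
Holding P constant, ∂Q/∂Y = 97.8/Y = 0.0161413.
η_Y = (∂Q/∂Y)·(Y/Q) = 0.0161413 × (6059/574.990) = 0.170.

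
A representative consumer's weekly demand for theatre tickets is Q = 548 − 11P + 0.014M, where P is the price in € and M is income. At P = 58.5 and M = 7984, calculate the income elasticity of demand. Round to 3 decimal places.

At P = 58.5, M = 7984: Q = 16.276.
Holding P constant, ∂Q/∂M = 0.014.
η_M = (∂Q/∂M)·(M/Q) = 0.014 × (7984/16.276) = 6.868.

6.868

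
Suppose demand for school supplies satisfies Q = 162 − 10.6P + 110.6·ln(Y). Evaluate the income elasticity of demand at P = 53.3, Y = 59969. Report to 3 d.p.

0.136

At P = 53.3, Y = 59969: Q = 813.795.
Holding P constant, ∂Q/∂Y = 110.6/Y = 0.00184429.
η_Y = (∂Q/∂Y)·(Y/Q) = 0.00184429 × (59969/813.795) = 0.136.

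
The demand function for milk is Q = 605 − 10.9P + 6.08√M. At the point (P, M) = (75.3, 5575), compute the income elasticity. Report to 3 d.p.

At P = 75.3, M = 5575: Q = 238.199.
Holding P constant, ∂Q/∂M = 6.08/(2√M) = 0.0407147.
η_M = (∂Q/∂M)·(M/Q) = 0.0407147 × (5575/238.199) = 0.953.

0.953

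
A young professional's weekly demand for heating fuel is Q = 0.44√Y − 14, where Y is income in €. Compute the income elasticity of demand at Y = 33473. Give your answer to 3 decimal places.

At Y = 33473: Q = 66.501.
dQ/dY = 0.44/(2√Y) = 0.00120247 at this income.
η = (dQ/dY)·(Y/Q) = 0.00120247 × (33473/66.501) = 0.605.

0.605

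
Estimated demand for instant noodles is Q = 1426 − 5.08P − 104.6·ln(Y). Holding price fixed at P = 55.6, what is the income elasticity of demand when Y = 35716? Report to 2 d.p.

At P = 55.6, Y = 35716: Q = 46.993.
Holding P constant, ∂Q/∂Y = -104.6/Y = -0.00292866.
η_Y = (∂Q/∂Y)·(Y/Q) = -0.00292866 × (35716/46.993) = -2.23.

-2.23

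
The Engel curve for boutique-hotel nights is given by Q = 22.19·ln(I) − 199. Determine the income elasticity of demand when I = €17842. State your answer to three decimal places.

At I = 17842: Q = 18.225.
dQ/dI = 22.19/I = 0.00124369 at this income.
η = (dQ/dI)·(I/Q) = 0.00124369 × (17842/18.225) = 1.218.

1.218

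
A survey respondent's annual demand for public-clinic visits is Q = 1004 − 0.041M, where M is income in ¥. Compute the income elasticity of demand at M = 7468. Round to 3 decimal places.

-0.439

At M = 7468: Q = 697.812.
dQ/dM = −0.041.
η = (dQ/dM)·(M/Q) = -0.041 × (7468/697.812) = -0.439.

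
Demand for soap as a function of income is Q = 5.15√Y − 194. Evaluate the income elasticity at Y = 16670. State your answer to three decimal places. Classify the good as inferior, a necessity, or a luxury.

At Y = 16670: Q = 470.929.
dQ/dY = 5.15/(2√Y) = 0.0199439 at this income.
η = (dQ/dY)·(Y/Q) = 0.0199439 × (16670/470.929) = 0.706.
Since 0 < η < 1, the good is a necessity.

0.706 (necessity)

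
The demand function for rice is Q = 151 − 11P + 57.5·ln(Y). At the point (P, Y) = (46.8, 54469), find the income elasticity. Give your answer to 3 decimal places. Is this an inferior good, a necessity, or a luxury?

At P = 46.8, Y = 54469: Q = 263.260.
Holding P constant, ∂Q/∂Y = 57.5/Y = 0.00105565.
η_Y = (∂Q/∂Y)·(Y/Q) = 0.00105565 × (54469/263.260) = 0.218.
Since 0 < η < 1, this is a necessity.

0.218 (necessity)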